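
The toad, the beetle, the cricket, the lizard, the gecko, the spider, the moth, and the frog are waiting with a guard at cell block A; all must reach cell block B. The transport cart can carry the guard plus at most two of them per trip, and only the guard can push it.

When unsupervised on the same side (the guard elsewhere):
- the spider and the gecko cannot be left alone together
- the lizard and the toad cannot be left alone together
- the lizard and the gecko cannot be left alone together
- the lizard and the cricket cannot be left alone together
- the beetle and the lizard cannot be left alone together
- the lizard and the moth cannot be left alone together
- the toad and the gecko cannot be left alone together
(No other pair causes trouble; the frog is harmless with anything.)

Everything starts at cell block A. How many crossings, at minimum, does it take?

Counting alone: the guard can take at most 2 across per trip to cell block B, so moving all 8 needs at least 4 loaded trips out, with a return between consecutive ones — at least 7 crossings.
The safety rule pushes this higher. Following every safe sequence of crossings, the most of the 8 that can be at cell block B as the transport cart arrives there on crossings 7, 9, 11 is 5, 6, 7 respectively — never all 8.
So no plan with fewer than 13 crossings exists, and this one achieves 13:
1. Guard goes to cell block B with the gecko and the lizard.
2. Guard goes back to cell block A with the lizard.
3. Guard goes to cell block B with the beetle and the lizard.
4. Guard goes back to cell block A with the lizard.
5. Guard goes to cell block B with the cricket and the lizard.
6. Guard goes back to cell block A with the lizard.
7. Guard goes to cell block B with the moth and the toad.
8. Guard goes back to cell block A with the toad.
9. Guard goes to cell block B with the spider and the toad.
10. Guard goes back to cell block A with the gecko.
11. Guard goes to cell block B with the frog and the lizard.
12. Guard goes back to cell block A with the lizard.
13. Guard goes to cell block B with the gecko and the lizard.

13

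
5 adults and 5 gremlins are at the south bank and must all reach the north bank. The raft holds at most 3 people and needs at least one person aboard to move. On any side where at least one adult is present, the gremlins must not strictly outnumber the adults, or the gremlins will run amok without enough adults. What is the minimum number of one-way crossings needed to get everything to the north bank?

Counting alone: each trip to the north bank takes at most 3 across and each return brings at least 1 back, so after t trips out (and t−1 returns) at most 3t − (t−1) of the 10 are across; that first reaches 10 at t = 5, so at least 9 crossings are needed.
The safety rule pushes this higher. Following every safe sequence of crossings, the most of the 10 that can be at the north bank as the raft arrives there on crossing 9 is 9 — never all 10.
So no plan with fewer than 11 crossings exists, and this one achieves 11:
1. 2 gremlins → the north bank.  (the south bank: 5A 3G; the north bank: 0A 2G)
2. 1 gremlin ← the south bank.  (the south bank: 5A 4G; the north bank: 0A 1G)
3. 3 gremlins → the north bank.  (the south bank: 5A 1G; the north bank: 0A 4G)
4. 1 gremlin ← the south bank.  (the south bank: 5A 2G; the north bank: 0A 3G)
5. 3 adults → the north bank.  (the south bank: 2A 2G; the north bank: 3A 3G)
6. 1 adult and 1 gremlin ← the south bank.  (the south bank: 3A 3G; the north bank: 2A 2G)
7. 3 adults → the north bank.  (the south bank: 0A 3G; the north bank: 5A 2G)
8. 1 gremlin ← the south bank.  (the south bank: 0A 4G; the north bank: 5A 1G)
9. 2 gremlins → the north bank.  (the south bank: 0A 2G; the north bank: 5A 3G)
10. 1 gremlin ← the south bank.  (the south bank: 0A 3G; the north bank: 5A 2G)
11. 3 gremlins → the north bank.  (the south bank: 0A 0G; the north bank: 5A 5G)

11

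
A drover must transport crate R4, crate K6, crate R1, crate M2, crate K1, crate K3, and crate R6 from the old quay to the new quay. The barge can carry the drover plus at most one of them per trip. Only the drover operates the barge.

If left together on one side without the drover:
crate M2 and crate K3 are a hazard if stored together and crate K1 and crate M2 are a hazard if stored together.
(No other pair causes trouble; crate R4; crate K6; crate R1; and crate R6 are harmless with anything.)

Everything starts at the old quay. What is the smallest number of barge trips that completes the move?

Counting alone: the drover can take at most 1 across per trip to the new quay, so moving all 7 needs at least 7 loaded trips out, with a return between consecutive ones — at least 13 crossings.
The safety rule pushes this higher. Following every safe sequence of crossings, the most of the 7 that can be at the new quay as the barge arrives there on crossing 13 is 6 — never all 7.
So no plan with fewer than 15 crossings exists, and this one achieves 15:
1. Drover goes to the new quay with crate M2.
2. Drover goes back to the old quay alone.
3. Drover goes to the new quay with crate R4.
4. Drover goes back to the old quay alone.
5. Drover goes to the new quay with crate K6.
6. Drover goes back to the old quay alone.
7. Drover goes to the new quay with crate R1.
8. Drover goes back to the old quay alone.
9. Drover goes to the new quay with crate K1.
10. Drover goes back to the old quay with crate M2.
11. Drover goes to the new quay with crate K3.
12. Drover goes back to the old quay alone.
13. Drover goes to the new quay with crate R6.
14. Drover goes back to the old quay alone.
15. Drover goes to the new quay with crate M2.

15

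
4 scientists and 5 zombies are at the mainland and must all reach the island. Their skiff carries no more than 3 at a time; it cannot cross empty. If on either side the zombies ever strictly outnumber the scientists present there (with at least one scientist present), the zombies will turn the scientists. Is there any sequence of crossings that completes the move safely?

The zombies already outnumber the scientists at the mainland before anyone moves, so the starting position itself is disallowed.

No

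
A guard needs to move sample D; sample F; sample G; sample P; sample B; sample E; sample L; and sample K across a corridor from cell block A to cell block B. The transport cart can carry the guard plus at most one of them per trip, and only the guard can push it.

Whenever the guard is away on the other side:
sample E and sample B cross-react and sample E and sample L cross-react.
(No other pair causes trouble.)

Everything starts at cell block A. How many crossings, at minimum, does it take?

17

Counting alone: the guard can take at most 1 across per trip to cell block B, so moving all 8 needs at least 8 loaded trips out, with a return between consecutive ones — at least 15 crossings.
The safety rule pushes this higher. Following every safe sequence of crossings, the most of the 8 that can be at cell block B as the transport cart arrives there on crossing 15 is 7 — never all 8.
So no plan with fewer than 17 crossings exists, and this one achieves 17:
1. Guard goes to cell block B with sample E.  [cell block A: sample B, sample D, sample F, sample G, sample K, sample L, sample P | cell block B: sample E]
2. Guard goes back to cell block A alone.  [cell block A: sample B, sample D, sample F, sample G, sample K, sample L, sample P | cell block B: sample E]
3. Guard goes to cell block B with sample D.  [cell block A: sample B, sample F, sample G, sample K, sample L, sample P | cell block B: sample D, sample E]
4. Guard goes back to cell block A alone.  [cell block A: sample B, sample F, sample G, sample K, sample L, sample P | cell block B: sample D, sample E]
5. Guard goes to cell block B with sample F.  [cell block A: sample B, sample G, sample K, sample L, sample P | cell block B: sample D, sample E, sample F]
6. Guard goes back to cell block A alone.  [cell block A: sample B, sample G, sample K, sample L, sample P | cell block B: sample D, sample E, sample F]
7. Guard goes to cell block B with sample G.  [cell block A: sample B, sample K, sample L, sample P | cell block B: sample D, sample E, sample F, sample G]
8. Guard goes back to cell block A alone.  [cell block A: sample B, sample K, sample L, sample P | cell block B: sample D, sample E, sample F, sample G]
9. Guard goes to cell block B with sample P.  [cell block A: sample B, sample K, sample L | cell block B: sample D, sample E, sample F, sample G, sample P]
10. Guard goes back to cell block A alone.  [cell block A: sample B, sample K, sample L | cell block B: sample D, sample E, sample F, sample G, sample P]
11. Guard goes to cell block B with sample B.  [cell block A: sample K, sample L | cell block B: sample B, sample D, sample E, sample F, sample G, sample P]
12. Guard goes back to cell block A with sample E.  [cell block A: sample E, sample K, sample L | cell block B: sample B, sample D, sample F, sample G, sample P]
13. Guard goes to cell block B with sample L.  [cell block A: sample E, sample K | cell block B: sample B, sample D, sample F, sample G, sample L, sample P]
14. Guard goes back to cell block A alone.  [cell block A: sample E, sample K | cell block B: sample B, sample D, sample F, sample G, sample L, sample P]
15. Guard goes to cell block B with sample K.  [cell block A: sample E | cell block B: sample B, sample D, sample F, sample G, sample K, sample L, sample P]
16. Guard goes back to cell block A alone.  [cell block A: sample E | cell block B: sample B, sample D, sample F, sample G, sample K, sample L, sample P]
17. Guard goes to cell block B with sample E.  [cell block A: — | cell block B: sample B, sample D, sample E, sample F, sample G, sample K, sample L, sample P]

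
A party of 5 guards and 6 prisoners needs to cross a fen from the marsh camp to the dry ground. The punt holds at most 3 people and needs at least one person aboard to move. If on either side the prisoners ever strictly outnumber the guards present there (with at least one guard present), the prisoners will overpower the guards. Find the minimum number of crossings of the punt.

impossible

The prisoners already outnumber the guards at the marsh camp before anyone moves, so the starting position itself is disallowed.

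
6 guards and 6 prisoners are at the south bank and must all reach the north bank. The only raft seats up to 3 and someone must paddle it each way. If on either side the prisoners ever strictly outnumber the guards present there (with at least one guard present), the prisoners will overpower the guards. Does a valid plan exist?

Following every safe sequence of crossings from the start, the most of the 12 that can be at the north bank as the raft arrives there on crossings 1, 3, 5 is 3, 5, 6 respectively; the best ever achieved is 6 of 12.
From crossing 7 on, no configuration arises that was not already reachable earlier: only 17 distinct safe configurations (who is on which side, and where the raft is) can ever be reached, none of them has everyone across, and every continuation just revisits them. They are: 0 guards + 0 prisoners across (raft back at the start); 0 guards + 1 prisoner across (raft there); 0 guards + 1 prisoner across (raft back at the start); 0 guards + 2 prisoners across (raft there); 0 guards + 2 prisoners across (raft back at the start); 0 guards + 3 prisoners across (raft there); 0 guards + 3 prisoners across (raft back at the start); 0 guards + 4 prisoners across (raft there); 0 guards + 4 prisoners across (raft back at the start); 0 guards + 5 prisoners across (raft there); 0 guards + 5 prisoners across (raft back at the start); 0 guards + 6 prisoners across (raft there); 1 guard + 1 prisoner across (raft there); 1 guard + 1 prisoner across (raft back at the start); 2 guards + 2 prisoners across (raft there); 2 guards + 2 prisoners across (raft back at the start); 3 guards + 3 prisoners across (raft there). So no valid plan exists.

No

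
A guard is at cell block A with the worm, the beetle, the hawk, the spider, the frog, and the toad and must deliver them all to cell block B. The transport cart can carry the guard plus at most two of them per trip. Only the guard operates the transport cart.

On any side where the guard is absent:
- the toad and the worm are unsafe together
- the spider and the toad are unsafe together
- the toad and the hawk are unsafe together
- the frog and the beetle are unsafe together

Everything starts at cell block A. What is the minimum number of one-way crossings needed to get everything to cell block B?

Counting alone: the guard can take at most 2 across per trip to cell block B, so moving all 6 needs at least 3 loaded trips out, with a return between consecutive ones — at least 5 crossings.
The safety rule pushes this higher. Following every safe sequence of crossings, the most of the 6 that can be at cell block B as the transport cart arrives there on crossing 5 is 5 — never all 6.
So no plan with fewer than 7 crossings exists, and this one achieves 7:
1. Guard goes to cell block B with the beetle and the toad.  [cell block A: the frog, the hawk, the spider, the worm | cell block B: the beetle, the toad]
2. Guard goes back to cell block A alone.  [cell block A: the frog, the hawk, the spider, the worm | cell block B: the beetle, the toad]
3. Guard goes to cell block B with the worm.  [cell block A: the frog, the hawk, the spider | cell block B: the beetle, the toad, the worm]
4. Guard goes back to cell block A with the toad.  [cell block A: the frog, the hawk, the spider, the toad | cell block B: the beetle, the worm]
5. Guard goes to cell block B with the hawk and the spider.  [cell block A: the frog, the toad | cell block B: the beetle, the hawk, the spider, the worm]
6. Guard goes back to cell block A alone.  [cell block A: the frog, the toad | cell block B: the beetle, the hawk, the spider, the worm]
7. Guard goes to cell block B with the frog and the toad.  [cell block A: — | cell block B: the beetle, the frog, the hawk, the spider, the toad, the worm]

7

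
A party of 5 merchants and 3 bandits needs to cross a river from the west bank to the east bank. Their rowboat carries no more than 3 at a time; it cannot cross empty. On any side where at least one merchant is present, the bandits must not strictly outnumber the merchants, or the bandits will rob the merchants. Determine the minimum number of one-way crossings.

Counting alone: each trip to the east bank takes at most 3 across and each return brings at least 1 back, so after t trips out (and t−1 returns) at most 3t − (t−1) of the 8 are across; that first reaches 8 at t = 4, so at least 7 crossings are needed.
The plan below uses exactly 7 crossings, so it is optimal:
1. 2 bandits → the east bank.  (the west bank: 5M 1B; the east bank: 0M 2B)
2. 1 bandit ← the west bank.  (the west bank: 5M 2B; the east bank: 0M 1B)
3. 2 merchants and 1 bandit → the east bank.  (the west bank: 3M 1B; the east bank: 2M 2B)
4. 1 bandit ← the west bank.  (the west bank: 3M 2B; the east bank: 2M 1B)
5. 1 merchant and 2 bandits → the east bank.  (the west bank: 2M 0B; the east bank: 3M 3B)
6. 1 bandit ← the west bank.  (the west bank: 2M 1B; the east bank: 3M 2B)
7. 2 merchants and 1 bandit → the east bank.  (the west bank: 0M 0B; the east bank: 5M 3B)

7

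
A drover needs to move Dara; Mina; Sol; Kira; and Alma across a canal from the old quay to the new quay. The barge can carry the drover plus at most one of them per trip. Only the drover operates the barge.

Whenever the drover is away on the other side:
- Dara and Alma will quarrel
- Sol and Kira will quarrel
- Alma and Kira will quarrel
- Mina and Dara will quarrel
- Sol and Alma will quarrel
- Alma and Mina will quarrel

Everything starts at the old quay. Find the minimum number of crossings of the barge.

impossible

Whatever the first load, the items left behind include a forbidden pair without the drover. No opening move is safe, so no plan exists.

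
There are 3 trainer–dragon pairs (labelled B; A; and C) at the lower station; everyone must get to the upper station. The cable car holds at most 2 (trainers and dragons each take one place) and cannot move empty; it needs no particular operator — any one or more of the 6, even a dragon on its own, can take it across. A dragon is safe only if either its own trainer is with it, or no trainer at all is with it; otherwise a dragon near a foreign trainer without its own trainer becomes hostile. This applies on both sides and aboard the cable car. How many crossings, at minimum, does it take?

11

Counting alone: each trip to the upper station takes at most 2 across and each return brings at least 1 back, so after t trips out (and t−1 returns) at most 2t − (t−1) of the 6 are across; that first reaches 6 at t = 5, so at least 9 crossings are needed.
The safety rule pushes this higher. Following every safe sequence of crossings, the most of the 6 that can be at the upper station as the cable car arrives there on crossing 9 is 5 — never all 6.
So no plan with fewer than 11 crossings exists, and this one achieves 11:
1. dragon B and trainer B cross → the upper station.
2. trainer B crosses ← the lower station.
3. dragon A and dragon C cross → the upper station.
4. dragon B crosses ← the lower station.
5. trainer A and trainer C cross → the upper station.
6. dragon A and trainer A cross ← the lower station.
7. trainer A and trainer B cross → the upper station.
8. dragon C crosses ← the lower station.
9. dragon A and dragon B cross → the upper station.
10. trainer C crosses ← the lower station.
11. dragon C and trainer C cross → the upper station.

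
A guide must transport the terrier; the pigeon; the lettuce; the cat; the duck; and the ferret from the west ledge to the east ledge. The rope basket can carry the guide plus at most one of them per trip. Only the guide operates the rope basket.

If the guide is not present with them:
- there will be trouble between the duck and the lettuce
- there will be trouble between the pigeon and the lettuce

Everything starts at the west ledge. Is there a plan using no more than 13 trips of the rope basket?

Yes — this plan uses 13 crossings (≤ 13):
1. Guide goes to the east ledge with the lettuce.  [the west ledge: the cat, the duck, the ferret, the pigeon, the terrier | the east ledge: the lettuce]
2. Guide goes back to the west ledge alone.  [the west ledge: the cat, the duck, the ferret, the pigeon, the terrier | the east ledge: the lettuce]
3. Guide goes to the east ledge with the terrier.  [the west ledge: the cat, the duck, the ferret, the pigeon | the east ledge: the lettuce, the terrier]
4. Guide goes back to the west ledge alone.  [the west ledge: the cat, the duck, the ferret, the pigeon | the east ledge: the lettuce, the terrier]
5. Guide goes to the east ledge with the pigeon.  [the west ledge: the cat, the duck, the ferret | the east ledge: the lettuce, the pigeon, the terrier]
6. Guide goes back to the west ledge with the lettuce.  [the west ledge: the cat, the duck, the ferret, the lettuce | the east ledge: the pigeon, the terrier]
7. Guide goes to the east ledge with the duck.  [the west ledge: the cat, the ferret, the lettuce | the east ledge: the duck, the pigeon, the terrier]
8. Guide goes back to the west ledge alone.  [the west ledge: the cat, the ferret, the lettuce | the east ledge: the duck, the pigeon, the terrier]
9. Guide goes to the east ledge with the cat.  [the west ledge: the ferret, the lettuce | the east ledge: the cat, the duck, the pigeon, the terrier]
10. Guide goes back to the west ledge alone.  [the west ledge: the ferret, the lettuce | the east ledge: the cat, the duck, the pigeon, the terrier]
11. Guide goes to the east ledge with the ferret.  [the west ledge: the lettuce | the east ledge: the cat, the duck, the ferret, the pigeon, the terrier]
12. Guide goes back to the west ledge alone.  [the west ledge: the lettuce | the east ledge: the cat, the duck, the ferret, the pigeon, the terrier]
13. Guide goes to the east ledge with the lettuce.  [the west ledge: — | the east ledge: the cat, the duck, the ferret, the lettuce, the pigeon, the terrier]

Yes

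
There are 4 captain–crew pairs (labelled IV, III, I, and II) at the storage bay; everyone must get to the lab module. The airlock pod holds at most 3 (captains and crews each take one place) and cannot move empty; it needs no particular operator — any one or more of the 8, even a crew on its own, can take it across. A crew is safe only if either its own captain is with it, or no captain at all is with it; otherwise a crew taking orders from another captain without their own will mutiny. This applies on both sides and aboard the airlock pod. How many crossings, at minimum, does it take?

9

Counting alone: each trip to the lab module takes at most 3 across and each return brings at least 1 back, so after t trips out (and t−1 returns) at most 3t − (t−1) of the 8 are across; that first reaches 8 at t = 4, so at least 7 crossings are needed.
The safety rule pushes this higher. Following every safe sequence of crossings, the most of the 8 that can be at the lab module as the airlock pod arrives there on crossing 7 is 7 — never all 8.
So no plan with fewer than 9 crossings exists, and this one achieves 9:
1. captain IV and crew IV cross → the lab module.
2. captain IV crosses ← the storage bay.
3. captain III, captain IV, and crew III cross → the lab module.
4. captain IV and crew IV cross ← the storage bay.
5. captain I, captain II, and captain IV cross → the lab module.
6. crew III crosses ← the storage bay.
7. crew III and crew IV cross → the lab module.
8. crew IV crosses ← the storage bay.
9. crew I, crew II, and crew IV cross → the lab module.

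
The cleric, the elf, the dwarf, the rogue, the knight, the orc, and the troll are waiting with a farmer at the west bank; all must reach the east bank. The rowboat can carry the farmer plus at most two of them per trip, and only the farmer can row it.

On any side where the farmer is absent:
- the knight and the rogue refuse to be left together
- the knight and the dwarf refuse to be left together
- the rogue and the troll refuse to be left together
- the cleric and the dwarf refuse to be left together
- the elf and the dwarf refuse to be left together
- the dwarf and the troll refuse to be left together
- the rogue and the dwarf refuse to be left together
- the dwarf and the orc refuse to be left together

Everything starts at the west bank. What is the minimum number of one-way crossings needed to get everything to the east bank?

11

Counting alone: the farmer can take at most 2 across per trip to the east bank, so moving all 7 needs at least 4 loaded trips out, with a return between consecutive ones — at least 7 crossings.
The safety rule pushes this higher. Following every safe sequence of crossings, the most of the 7 that can be at the east bank as the rowboat arrives there on crossings 7, 9 is 5, 6 respectively — never all 7.
So no plan with fewer than 11 crossings exists, and this one achieves 11:
1. Farmer goes to the east bank with the dwarf and the rogue.  [the west bank: the cleric, the elf, the knight, the orc, the troll | the east bank: the dwarf, the rogue]
2. Farmer goes back to the west bank with the dwarf.  [the west bank: the cleric, the dwarf, the elf, the knight, the orc, the troll | the east bank: the rogue]
3. Farmer goes to the east bank with the cleric and the dwarf.  [the west bank: the elf, the knight, the orc, the troll | the east bank: the cleric, the dwarf, the rogue]
4. Farmer goes back to the west bank with the dwarf.  [the west bank: the dwarf, the elf, the knight, the orc, the troll | the east bank: the cleric, the rogue]
5. Farmer goes to the east bank with the dwarf and the elf.  [the west bank: the knight, the orc, the troll | the east bank: the cleric, the dwarf, the elf, the rogue]
6. Farmer goes back to the west bank with the dwarf.  [the west bank: the dwarf, the knight, the orc, the troll | the east bank: the cleric, the elf, the rogue]
7. Farmer goes to the east bank with the dwarf and the orc.  [the west bank: the knight, the troll | the east bank: the cleric, the dwarf, the elf, the orc, the rogue]
8. Farmer goes back to the west bank with the dwarf.  [the west bank: the dwarf, the knight, the troll | the east bank: the cleric, the elf, the orc, the rogue]
9. Farmer goes to the east bank with the knight and the troll.  [the west bank: the dwarf | the east bank: the cleric, the elf, the knight, the orc, the rogue, the troll]
10. Farmer goes back to the west bank with the rogue.  [the west bank: the dwarf, the rogue | the east bank: the cleric, the elf, the knight, the orc, the troll]
11. Farmer goes to the east bank with the dwarf and the rogue.  [the west bank: — | the east bank: the cleric, the dwarf, the elf, the knight, the orc, the rogue, the troll]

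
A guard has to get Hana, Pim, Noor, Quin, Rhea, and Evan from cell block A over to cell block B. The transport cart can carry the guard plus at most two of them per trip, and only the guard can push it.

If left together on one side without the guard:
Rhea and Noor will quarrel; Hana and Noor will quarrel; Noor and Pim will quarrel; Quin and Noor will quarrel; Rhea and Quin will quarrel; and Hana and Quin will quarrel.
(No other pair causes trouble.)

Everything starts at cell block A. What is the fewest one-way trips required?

9

Counting alone: the guard can take at most 2 across per trip to cell block B, so moving all 6 needs at least 3 loaded trips out, with a return between consecutive ones — at least 5 crossings.
The safety rule pushes this higher. Following every safe sequence of crossings, the most of the 6 that can be at cell block B as the transport cart arrives there on crossings 5, 7 is 4, 5 respectively — never all 6.
So no plan with fewer than 9 crossings exists, and this one achieves 9:
1. Guard goes to cell block B with Noor and Quin.
2. Guard goes back to cell block A with Noor.
3. Guard goes to cell block B with Noor and Pim.
4. Guard goes back to cell block A with Noor.
5. Guard goes to cell block B with Hana and Rhea.
6. Guard goes back to cell block A with Quin.
7. Guard goes to cell block B with Evan and Noor.
8. Guard goes back to cell block A with Noor.
9. Guard goes to cell block B with Noor and Quin.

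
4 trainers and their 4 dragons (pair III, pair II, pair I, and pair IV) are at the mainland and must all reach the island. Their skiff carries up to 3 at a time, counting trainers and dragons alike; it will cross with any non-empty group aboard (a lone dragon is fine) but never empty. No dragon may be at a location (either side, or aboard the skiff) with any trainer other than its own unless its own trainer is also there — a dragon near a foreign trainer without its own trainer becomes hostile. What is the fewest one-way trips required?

9

Counting alone: each trip to the island takes at most 3 across and each return brings at least 1 back, so after t trips out (and t−1 returns) at most 3t − (t−1) of the 8 are across; that first reaches 8 at t = 4, so at least 7 crossings are needed.
The safety rule pushes this higher. Following every safe sequence of crossings, the most of the 8 that can be at the island as the skiff arrives there on crossing 7 is 7 — never all 8.
So no plan with fewer than 9 crossings exists, and this one achieves 9:
1. dragon III and trainer III cross → the island.
2. trainer III crosses ← the mainland.
3. dragon II, trainer II, and trainer III cross → the island.
4. dragon III and trainer III cross ← the mainland.
5. trainer I, trainer III, and trainer IV cross → the island.
6. dragon II crosses ← the mainland.
7. dragon II and dragon III cross → the island.
8. dragon III crosses ← the mainland.
9. dragon I, dragon III, and dragon IV cross → the island.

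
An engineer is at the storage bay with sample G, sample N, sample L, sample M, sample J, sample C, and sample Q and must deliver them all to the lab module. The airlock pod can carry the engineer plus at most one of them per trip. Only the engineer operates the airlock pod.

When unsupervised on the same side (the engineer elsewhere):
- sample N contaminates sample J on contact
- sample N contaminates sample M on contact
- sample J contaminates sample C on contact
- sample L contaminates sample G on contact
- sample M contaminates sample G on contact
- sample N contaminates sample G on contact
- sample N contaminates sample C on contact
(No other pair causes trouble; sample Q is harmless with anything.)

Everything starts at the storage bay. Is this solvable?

No

Whatever the first load, the items left behind include a forbidden pair without the engineer. No opening move is safe, so no plan exists.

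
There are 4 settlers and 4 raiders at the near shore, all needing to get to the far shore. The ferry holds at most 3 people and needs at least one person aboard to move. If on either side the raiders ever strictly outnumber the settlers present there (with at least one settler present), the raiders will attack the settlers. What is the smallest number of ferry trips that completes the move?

9

Counting alone: each trip to the far shore takes at most 3 across and each return brings at least 1 back, so after t trips out (and t−1 returns) at most 3t − (t−1) of the 8 are across; that first reaches 8 at t = 4, so at least 7 crossings are needed.
The safety rule pushes this higher. Following every safe sequence of crossings, the most of the 8 that can be at the far shore as the ferry arrives there on crossing 7 is 7 — never all 8.
So no plan with fewer than 9 crossings exists, and this one achieves 9:
1. 2 raiders → the far shore.  (the near shore: 4S 2R; the far shore: 0S 2R)
2. 1 raider ← the near shore.  (the near shore: 4S 3R; the far shore: 0S 1R)
3. 3 raiders → the far shore.  (the near shore: 4S 0R; the far shore: 0S 4R)
4. 1 raider ← the near shore.  (the near shore: 4S 1R; the far shore: 0S 3R)
5. 3 settlers → the far shore.  (the near shore: 1S 1R; the far shore: 3S 3R)
6. 1 settler and 1 raider ← the near shore.  (the near shore: 2S 2R; the far shore: 2S 2R)
7. 2 settlers → the far shore.  (the near shore: 0S 2R; the far shore: 4S 2R)
8. 1 raider ← the near shore.  (the near shore: 0S 3R; the far shore: 4S 1R)
9. 3 raiders → the far shore.  (the near shore: 0S 0R; the far shore: 4S 4R)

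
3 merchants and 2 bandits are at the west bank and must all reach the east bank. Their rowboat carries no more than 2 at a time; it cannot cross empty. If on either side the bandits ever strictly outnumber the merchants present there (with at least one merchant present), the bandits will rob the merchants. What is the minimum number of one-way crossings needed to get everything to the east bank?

7

Counting alone: each trip to the east bank takes at most 2 across and each return brings at least 1 back, so after t trips out (and t−1 returns) at most 2t − (t−1) of the 5 are across; that first reaches 5 at t = 4, so at least 7 crossings are needed.
The plan below uses exactly 7 crossings, so it is optimal:
1. 2 bandits → the east bank.  (the west bank: 3M 0B; the east bank: 0M 2B)
2. 1 bandit ← the west bank.  (the west bank: 3M 1B; the east bank: 0M 1B)
3. 2 merchants → the east bank.  (the west bank: 1M 1B; the east bank: 2M 1B)
4. 1 merchant ← the west bank.  (the west bank: 2M 1B; the east bank: 1M 1B)
5. 1 merchant and 1 bandit → the east bank.  (the west bank: 1M 0B; the east bank: 2M 2B)
6. 1 bandit ← the west bank.  (the west bank: 1M 1B; the east bank: 2M 1B)
7. 1 merchant and 1 bandit → the east bank.  (the west bank: 0M 0B; the east bank: 3M 2B)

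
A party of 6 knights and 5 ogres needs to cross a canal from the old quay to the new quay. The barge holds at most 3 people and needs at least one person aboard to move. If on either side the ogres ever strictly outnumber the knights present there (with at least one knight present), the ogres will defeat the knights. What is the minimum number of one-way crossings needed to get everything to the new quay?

Counting alone: each trip to the new quay takes at most 3 across and each return brings at least 1 back, so after t trips out (and t−1 returns) at most 3t − (t−1) of the 11 are across; that first reaches 11 at t = 5, so at least 9 crossings are needed.
The plan below uses exactly 9 crossings, so it is optimal:
1. 3 ogres → the new quay.  (the old quay: 6K 2O; the new quay: 0K 3O)
2. 1 ogre ← the old quay.  (the old quay: 6K 3O; the new quay: 0K 2O)
3. 3 knights → the new quay.  (the old quay: 3K 3O; the new quay: 3K 2O)
4. 1 knight ← the old quay.  (the old quay: 4K 3O; the new quay: 2K 2O)
5. 2 knights and 1 ogre → the new quay.  (the old quay: 2K 2O; the new quay: 4K 3O)
6. 1 knight ← the old quay.  (the old quay: 3K 2O; the new quay: 3K 3O)
7. 2 knights and 1 ogre → the new quay.  (the old quay: 1K 1O; the new quay: 5K 4O)
8. 1 knight ← the old quay.  (the old quay: 2K 1O; the new quay: 4K 4O)
9. 2 knights and 1 ogre → the new quay.  (the old quay: 0K 0O; the new quay: 6K 5O)

9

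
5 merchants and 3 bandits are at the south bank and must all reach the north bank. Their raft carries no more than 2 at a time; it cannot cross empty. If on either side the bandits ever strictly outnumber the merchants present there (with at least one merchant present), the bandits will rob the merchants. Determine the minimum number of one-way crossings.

Counting alone: each trip to the north bank takes at most 2 across and each return brings at least 1 back, so after t trips out (and t−1 returns) at most 2t − (t−1) of the 8 are across; that first reaches 8 at t = 7, so at least 13 crossings are needed.
The plan below uses exactly 13 crossings, so it is optimal:
1. 2 bandits → the north bank.  (the south bank: 5M 1B; the north bank: 0M 2B)
2. 1 bandit ← the south bank.  (the south bank: 5M 2B; the north bank: 0M 1B)
3. 2 bandits → the north bank.  (the south bank: 5M 0B; the north bank: 0M 3B)
4. 1 bandit ← the south bank.  (the south bank: 5M 1B; the north bank: 0M 2B)
5. 2 merchants → the north bank.  (the south bank: 3M 1B; the north bank: 2M 2B)
6. 1 bandit ← the south bank.  (the south bank: 3M 2B; the north bank: 2M 1B)
7. 1 merchant and 1 bandit → the north bank.  (the south bank: 2M 1B; the north bank: 3M 2B)
8. 1 bandit ← the south bank.  (the south bank: 2M 2B; the north bank: 3M 1B)
9. 2 bandits → the north bank.  (the south bank: 2M 0B; the north bank: 3M 3B)
10. 1 bandit ← the south bank.  (the south bank: 2M 1B; the north bank: 3M 2B)
11. 1 merchant and 1 bandit → the north bank.  (the south bank: 1M 0B; the north bank: 4M 3B)
12. 1 bandit ← the south bank.  (the south bank: 1M 1B; the north bank: 4M 2B)
13. 1 merchant and 1 bandit → the north bank.  (the south bank: 0M 0B; the north bank: 5M 3B)

13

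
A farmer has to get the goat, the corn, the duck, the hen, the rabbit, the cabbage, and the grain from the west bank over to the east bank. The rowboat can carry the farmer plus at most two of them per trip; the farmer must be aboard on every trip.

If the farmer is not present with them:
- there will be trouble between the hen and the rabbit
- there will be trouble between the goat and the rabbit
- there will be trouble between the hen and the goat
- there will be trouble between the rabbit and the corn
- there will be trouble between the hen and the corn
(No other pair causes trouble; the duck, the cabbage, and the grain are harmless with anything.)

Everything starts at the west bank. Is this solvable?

Yes

1. Farmer goes to the east bank with the hen and the rabbit.  [the west bank: the cabbage, the corn, the duck, the goat, the grain | the east bank: the hen, the rabbit]
2. Farmer goes back to the west bank with the hen.  [the west bank: the cabbage, the corn, the duck, the goat, the grain, the hen | the east bank: the rabbit]
3. Farmer goes to the east bank with the corn and the goat.  [the west bank: the cabbage, the duck, the grain, the hen | the east bank: the corn, the goat, the rabbit]
4. Farmer goes back to the west bank with the rabbit.  [the west bank: the cabbage, the duck, the grain, the hen, the rabbit | the east bank: the corn, the goat]
5. Farmer goes to the east bank with the duck and the hen.  [the west bank: the cabbage, the grain, the rabbit | the east bank: the corn, the duck, the goat, the hen]
6. Farmer goes back to the west bank with the hen.  [the west bank: the cabbage, the grain, the hen, the rabbit | the east bank: the corn, the duck, the goat]
7. Farmer goes to the east bank with the cabbage and the hen.  [the west bank: the grain, the rabbit | the east bank: the cabbage, the corn, the duck, the goat, the hen]
8. Farmer goes back to the west bank with the hen.  [the west bank: the grain, the hen, the rabbit | the east bank: the cabbage, the corn, the duck, the goat]
9. Farmer goes to the east bank with the grain and the hen.  [the west bank: the rabbit | the east bank: the cabbage, the corn, the duck, the goat, the grain, the hen]
10. Farmer goes back to the west bank with the hen.  [the west bank: the hen, the rabbit | the east bank: the cabbage, the corn, the duck, the goat, the grain]
11. Farmer goes to the east bank with the hen and the rabbit.  [the west bank: — | the east bank: the cabbage, the corn, the duck, the goat, the grain, the hen, the rabbit]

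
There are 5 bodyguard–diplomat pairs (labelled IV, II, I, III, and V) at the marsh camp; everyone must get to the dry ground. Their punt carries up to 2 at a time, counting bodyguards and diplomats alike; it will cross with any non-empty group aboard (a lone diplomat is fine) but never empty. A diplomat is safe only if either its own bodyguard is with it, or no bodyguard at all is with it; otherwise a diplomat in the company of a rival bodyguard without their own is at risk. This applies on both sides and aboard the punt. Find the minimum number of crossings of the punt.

Following every safe sequence of crossings from the start, the most of the 10 that can be at the dry ground as the punt arrives there on crossings 1, 3, 5, 7 is 2, 3, 4, 5 respectively; the best ever achieved is 5 of 10.
From crossing 9 on, no configuration arises that was not already reachable earlier: only 82 distinct safe configurations (who is on which side, and where the punt is) can ever be reached, none of them has everyone across, and every continuation just revisits them. So no valid plan exists.

impossible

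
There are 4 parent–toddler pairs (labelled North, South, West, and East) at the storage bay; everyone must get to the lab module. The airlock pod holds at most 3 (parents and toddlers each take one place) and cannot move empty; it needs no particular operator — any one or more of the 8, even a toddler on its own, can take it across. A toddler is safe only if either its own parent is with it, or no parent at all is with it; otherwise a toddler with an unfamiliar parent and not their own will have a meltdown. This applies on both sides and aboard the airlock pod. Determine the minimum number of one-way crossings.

9

Counting alone: each trip to the lab module takes at most 3 across and each return brings at least 1 back, so after t trips out (and t−1 returns) at most 3t − (t−1) of the 8 are across; that first reaches 8 at t = 4, so at least 7 crossings are needed.
The safety rule pushes this higher. Following every safe sequence of crossings, the most of the 8 that can be at the lab module as the airlock pod arrives there on crossing 7 is 7 — never all 8.
So no plan with fewer than 9 crossings exists, and this one achieves 9:
1. parent North and toddler North cross → the lab module.
2. parent North crosses ← the storage bay.
3. parent North, parent South, and toddler South cross → the lab module.
4. parent North and toddler North cross ← the storage bay.
5. parent East, parent North, and parent West cross → the lab module.
6. toddler South crosses ← the storage bay.
7. toddler North and toddler South cross → the lab module.
8. toddler North crosses ← the storage bay.
9. toddler East, toddler North, and toddler West cross → the lab module.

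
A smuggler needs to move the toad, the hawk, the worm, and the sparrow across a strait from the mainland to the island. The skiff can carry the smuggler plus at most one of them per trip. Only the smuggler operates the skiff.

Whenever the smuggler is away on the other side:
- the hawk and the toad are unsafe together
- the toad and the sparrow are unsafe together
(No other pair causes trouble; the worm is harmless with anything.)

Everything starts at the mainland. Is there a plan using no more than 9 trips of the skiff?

Yes — this plan uses 9 crossings (≤ 9):
1. Smuggler goes to the island with the toad.
2. Smuggler goes back to the mainland alone.
3. Smuggler goes to the island with the hawk.
4. Smuggler goes back to the mainland with the toad.
5. Smuggler goes to the island with the sparrow.
6. Smuggler goes back to the mainland alone.
7. Smuggler goes to the island with the worm.
8. Smuggler goes back to the mainland alone.
9. Smuggler goes to the island with the toad.

Yes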